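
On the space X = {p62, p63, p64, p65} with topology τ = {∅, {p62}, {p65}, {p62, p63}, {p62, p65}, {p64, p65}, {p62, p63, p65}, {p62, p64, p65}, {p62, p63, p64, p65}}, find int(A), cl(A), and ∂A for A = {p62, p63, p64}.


int(A) = {p62, p63}, cl(A) = {p62, p63, p64}, ∂A = {p64}.

Closed sets in (X, τ) are complements of opens:
  closed(X, τ) = {∅, {p63}, {p64}, {p62, p63}, {p63, p64}, {p64, p65}, {p62, p63, p64}, {p63, p64, p65}, {p62, p63, p64, p65}}.
int(A) = ⋃ {U ∈ τ : U ⊆ A}. Opens contained in A: ∅, {p62}, {p62, p63}.
Taking the union of these: int(A) = {p62, p63}.
cl(A) = ⋂ {C closed : A ⊆ C}. Closed sets containing A: {p62, p63, p64}, {p62, p63, p64, p65}.
Intersecting these: cl(A) = {p62, p63, p64}.
∂A = cl(A) ∖ int(A) = {p62, p63, p64} ∖ {p62, p63} = {p64}.


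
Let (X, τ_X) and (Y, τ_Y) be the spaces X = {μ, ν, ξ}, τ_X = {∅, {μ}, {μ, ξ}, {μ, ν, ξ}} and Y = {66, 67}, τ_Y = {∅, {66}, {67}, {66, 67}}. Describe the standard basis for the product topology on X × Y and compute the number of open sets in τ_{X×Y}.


Basis B = {∅ × ∅, {μ} × {66}, {μ} × {67}, {μ} × {66, 67}, {μ, ξ} × {66}, {μ, ξ} × {67}, {μ, ν, ξ} × {66}, {μ, ν, ξ} × {67}, {μ, ξ} × {66, 67}, {μ, ν, ξ} × {66, 67}}; |τ_{X×Y}| = 16.

Enumerate products U × V with U ∈ τ_X, V ∈ τ_Y (deduplicated):
  ∅ × ∅ = {} (∅)
  {μ} × {66} = {(μ,66)}
  {μ} × {67} = {(μ,67)}
  {μ} × {66, 67} = {(μ,66), (μ,67)}
  {μ, ξ} × {66} = {(μ,66), (ξ,66)}
  {μ, ξ} × {67} = {(μ,67), (ξ,67)}
  {μ, ν, ξ} × {66} = {(μ,66), (ν,66), (ξ,66)}
  {μ, ν, ξ} × {67} = {(μ,67), (ν,67), (ξ,67)}
  {μ, ξ} × {66, 67} = {(μ,66), (μ,67), (ξ,66), (ξ,67)}
  {μ, ν, ξ} × {66, 67} = {(μ,66), (μ,67), (ν,66), (ν,67), (ξ,66), (ξ,67)}
These 10 distinct sets form the basis B.
Close under arbitrary unions to get τ_{X×Y}; counting gives |τ_{X×Y}| = 16.


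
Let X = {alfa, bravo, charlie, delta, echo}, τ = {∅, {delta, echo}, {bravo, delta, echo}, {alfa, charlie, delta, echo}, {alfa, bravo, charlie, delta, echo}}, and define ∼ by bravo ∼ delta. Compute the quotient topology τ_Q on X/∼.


X/∼ = {[alfa], [bravo=delta], [charlie], [echo]}; |τ_Q| = 3.

Equivalence classes: [alfa], [bravo=delta], [charlie], [echo].
Quotient map π: X → X/∼ sends alfa ↦ [alfa], bravo ↦ [bravo=delta], charlie ↦ [charlie], delta ↦ [bravo=delta], echo ↦ [echo].
For each subset V ⊆ X/∼, compute π^{-1}(V) ⊆ X and check whether π^{-1}(V) ∈ τ. V is open in τ_Q iff π^{-1}(V) ∈ τ.
  V = {}: π^{-1}(V) = ∅ ∈ τ ✓.
  V = {[alfa]}: π^{-1}(V) = {alfa} ∉ τ ✗.
  V = {[bravo=delta]}: π^{-1}(V) = {bravo, delta} ∉ τ ✗.
  V = {[alfa], [bravo=delta]}: π^{-1}(V) = {alfa, bravo, delta} ∉ τ ✗.
  V = {[charlie]}: π^{-1}(V) = {charlie} ∉ τ ✗.
  V = {[alfa], [charlie]}: π^{-1}(V) = {alfa, charlie} ∉ τ ✗.
  V = {[bravo=delta], [charlie]}: π^{-1}(V) = {bravo, charlie, delta} ∉ τ ✗.
  V = {[alfa], [bravo=delta], [charlie]}: π^{-1}(V) = {alfa, bravo, charlie, delta} ∉ τ ✗.
  V = {[echo]}: π^{-1}(V) = {echo} ∉ τ ✗.
  V = {[alfa], [echo]}: π^{-1}(V) = {alfa, echo} ∉ τ ✗.
  V = {[bravo=delta], [echo]}: π^{-1}(V) = {bravo, delta, echo} ∈ τ ✓.
  V = {[alfa], [bravo=delta], [echo]}: π^{-1}(V) = {alfa, bravo, delta, echo} ∉ τ ✗.
  V = {[charlie], [echo]}: π^{-1}(V) = {charlie, echo} ∉ τ ✗.
  V = {[alfa], [charlie], [echo]}: π^{-1}(V) = {alfa, charlie, echo} ∉ τ ✗.
  V = {[bravo=delta], [charlie], [echo]}: π^{-1}(V) = {bravo, charlie, delta, echo} ∉ τ ✗.
  V = {[alfa], [bravo=delta], [charlie], [echo]}: π^{-1}(V) = {alfa, bravo, charlie, delta, echo} ∈ τ ✓.
Open sets in the quotient: τ_Q = {{}, {[bravo=delta], [echo]}, {[alfa], [bravo=delta], [charlie], [echo]}} (3 elements).


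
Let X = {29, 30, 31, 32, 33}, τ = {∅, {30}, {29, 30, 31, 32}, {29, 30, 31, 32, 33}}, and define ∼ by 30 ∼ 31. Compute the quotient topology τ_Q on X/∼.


X/∼ = {[29], [30=31], [32], [33]}; |τ_Q| = 3.

Equivalence classes: [29], [30=31], [32], [33].
Quotient map π: X → X/∼ sends 29 ↦ [29], 30 ↦ [30=31], 31 ↦ [30=31], 32 ↦ [32], 33 ↦ [33].
For each subset V ⊆ X/∼, compute π^{-1}(V) ⊆ X and check whether π^{-1}(V) ∈ τ. V is open in τ_Q iff π^{-1}(V) ∈ τ.
  V = {}: π^{-1}(V) = ∅ ∈ τ ✓.
  V = {[29]}: π^{-1}(V) = {29} ∉ τ ✗.
  V = {[30=31]}: π^{-1}(V) = {30, 31} ∉ τ ✗.
  V = {[29], [30=31]}: π^{-1}(V) = {29, 30, 31} ∉ τ ✗.
  V = {[32]}: π^{-1}(V) = {32} ∉ τ ✗.
  V = {[29], [32]}: π^{-1}(V) = {29, 32} ∉ τ ✗.
  V = {[30=31], [32]}: π^{-1}(V) = {30, 31, 32} ∉ τ ✗.
  V = {[29], [30=31], [32]}: π^{-1}(V) = {29, 30, 31, 32} ∈ τ ✓.
  V = {[33]}: π^{-1}(V) = {33} ∉ τ ✗.
  V = {[29], [33]}: π^{-1}(V) = {29, 33} ∉ τ ✗.
  V = {[30=31], [33]}: π^{-1}(V) = {30, 31, 33} ∉ τ ✗.
  V = {[29], [30=31], [33]}: π^{-1}(V) = {29, 30, 31, 33} ∉ τ ✗.
  V = {[32], [33]}: π^{-1}(V) = {32, 33} ∉ τ ✗.
  V = {[29], [32], [33]}: π^{-1}(V) = {29, 32, 33} ∉ τ ✗.
  V = {[30=31], [32], [33]}: π^{-1}(V) = {30, 31, 32, 33} ∉ τ ✗.
  V = {[29], [30=31], [32], [33]}: π^{-1}(V) = {29, 30, 31, 32, 33} ∈ τ ✓.
Open sets in the quotient: τ_Q = {{}, {[29], [30=31], [32]}, {[29], [30=31], [32], [33]}} (3 elements).


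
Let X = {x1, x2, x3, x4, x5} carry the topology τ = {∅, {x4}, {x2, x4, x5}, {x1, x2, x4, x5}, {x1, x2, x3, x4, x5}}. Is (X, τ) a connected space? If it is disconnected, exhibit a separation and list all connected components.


(X, τ) is connected.

Find clopen sets (U ∈ τ with X ∖ U ∈ τ):
  U = ∅, X ∖ U = {x1, x2, x3, x4, x5} — both open, so U is clopen.
  U = {x1, x2, x3, x4, x5}, X ∖ U = ∅ — both open, so U is clopen.
Only trivial clopens (∅ and X) exist, so (X, τ) is connected.
Compute connected components by grouping points that agree on all clopens:
  component: {x1, x2, x3, x4, x5}


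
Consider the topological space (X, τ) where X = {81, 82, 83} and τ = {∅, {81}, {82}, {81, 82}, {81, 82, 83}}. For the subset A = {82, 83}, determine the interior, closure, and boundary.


int(A) = {82}, cl(A) = {82, 83}, ∂A = {83}.

Closed sets in (X, τ) are complements of opens:
  closed(X, τ) = {∅, {83}, {81, 83}, {82, 83}, {81, 82, 83}}.
int(A) = ⋃ {U ∈ τ : U ⊆ A}. Opens contained in A: ∅, {82}.
Taking the union of these: int(A) = {82}.
cl(A) = ⋂ {C closed : A ⊆ C}. Closed sets containing A: {82, 83}, {81, 82, 83}.
Intersecting these: cl(A) = {82, 83}.
∂A = cl(A) ∖ int(A) = {82, 83} ∖ {82} = {83}.


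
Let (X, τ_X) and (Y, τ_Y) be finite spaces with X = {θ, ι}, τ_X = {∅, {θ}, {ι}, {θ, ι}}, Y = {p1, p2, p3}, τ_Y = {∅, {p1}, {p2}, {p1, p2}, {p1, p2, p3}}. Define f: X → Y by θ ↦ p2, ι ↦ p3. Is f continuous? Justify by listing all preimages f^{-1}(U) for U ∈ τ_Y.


f IS continuous.

Compute f^{-1}(U) for each U ∈ τ_Y:
  U = ∅: f^{-1}(U) = ∅ ∈ τ_X ✓.
  U = {p1}: f^{-1}(U) = ∅ ∈ τ_X ✓.
  U = {p2}: f^{-1}(U) = {θ} ∈ τ_X ✓.
  U = {p1, p2}: f^{-1}(U) = {θ} ∈ τ_X ✓.
  U = {p1, p2, p3}: f^{-1}(U) = {θ, ι} ∈ τ_X ✓.
Every preimage lies in τ_X, so f IS continuous.


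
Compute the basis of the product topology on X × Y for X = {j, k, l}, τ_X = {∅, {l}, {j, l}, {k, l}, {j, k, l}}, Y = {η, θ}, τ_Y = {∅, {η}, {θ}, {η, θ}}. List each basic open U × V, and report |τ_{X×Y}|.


Basis B = {∅ × ∅, {l} × {η}, {l} × {θ}, {j, l} × {η}, {j, l} × {θ}, {k, l} × {η}, {k, l} × {θ}, {l} × {η, θ}, {j, k, l} × {η}, {j, k, l} × {θ}, {j, l} × {η, θ}, {k, l} × {η, θ}, {j, k, l} × {η, θ}}; |τ_{X×Y}| = 25.

Enumerate products U × V with U ∈ τ_X, V ∈ τ_Y (deduplicated):
  ∅ × ∅ = {} (∅)
  {l} × {η} = {(l,η)}
  {l} × {θ} = {(l,θ)}
  {j, l} × {η} = {(j,η), (l,η)}
  {j, l} × {θ} = {(j,θ), (l,θ)}
  {k, l} × {η} = {(k,η), (l,η)}
  {k, l} × {θ} = {(k,θ), (l,θ)}
  {l} × {η, θ} = {(l,η), (l,θ)}
  {j, k, l} × {η} = {(j,η), (k,η), (l,η)}
  {j, k, l} × {θ} = {(j,θ), (k,θ), (l,θ)}
  {j, l} × {η, θ} = {(j,η), (j,θ), (l,η), (l,θ)}
  {k, l} × {η, θ} = {(k,η), (k,θ), (l,η), (l,θ)}
  {j, k, l} × {η, θ} = {(j,η), (j,θ), (k,η), (k,θ), (l,η), (l,θ)}
These 13 distinct sets form the basis B.
Close under arbitrary unions to get τ_{X×Y}; counting gives |τ_{X×Y}| = 25.


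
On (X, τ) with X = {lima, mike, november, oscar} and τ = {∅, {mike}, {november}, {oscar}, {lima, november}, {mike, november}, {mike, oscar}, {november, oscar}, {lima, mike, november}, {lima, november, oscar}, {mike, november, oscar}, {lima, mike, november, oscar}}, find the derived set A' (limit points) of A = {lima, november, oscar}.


A' = {lima}

For each x ∈ X, list the open sets U ∈ τ with x ∈ U, then check whether U ∩ (A ∖ {x}) ≠ ∅ for every such U.
  x = lima: opens ∋ x are {lima, november}, {lima, mike, november}, {lima, november, oscar}, {lima, mike, november, oscar}; each meets A ∖ {lima}, so x IS a limit point.
  x = mike: open {mike} ∋ x has {mike} ∩ (A ∖ {mike}) = ∅, so x is NOT a limit point.
  x = november: open {november} ∋ x has {november} ∩ (A ∖ {november}) = ∅, so x is NOT a limit point.
  x = oscar: open {oscar} ∋ x has {oscar} ∩ (A ∖ {oscar}) = ∅, so x is NOT a limit point.
Collecting: A' = {lima}.


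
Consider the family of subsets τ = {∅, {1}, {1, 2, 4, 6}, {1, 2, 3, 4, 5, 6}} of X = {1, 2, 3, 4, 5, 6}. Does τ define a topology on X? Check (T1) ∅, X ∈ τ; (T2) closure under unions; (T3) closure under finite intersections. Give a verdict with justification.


τ IS a topology on X.

Axiom (T1): ∅ ∈ τ? Yes; X ∈ τ? Yes.
Axiom (T2/T3): check pairwise unions and intersections of members of τ.
All pairwise intersections and unions checked — each lies in τ. Therefore τ satisfies (T1), (T2), (T3): it IS a topology on X.


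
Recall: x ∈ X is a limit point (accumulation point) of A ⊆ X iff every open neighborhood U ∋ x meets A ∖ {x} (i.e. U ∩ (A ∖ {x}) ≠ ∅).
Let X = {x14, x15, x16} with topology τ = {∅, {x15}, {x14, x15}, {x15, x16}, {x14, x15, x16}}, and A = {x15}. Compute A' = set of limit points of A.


A' = {x14, x16}

For each x ∈ X, list the open sets U ∈ τ with x ∈ U, then check whether U ∩ (A ∖ {x}) ≠ ∅ for every such U.
  x = x14: opens ∋ x are {x14, x15}, {x14, x15, x16}; each meets A ∖ {x14}, so x IS a limit point.
  x = x15: open {x15} ∋ x has {x15} ∩ (A ∖ {x15}) = ∅, so x is NOT a limit point.
  x = x16: opens ∋ x are {x15, x16}, {x14, x15, x16}; each meets A ∖ {x16}, so x IS a limit point.
Collecting: A' = {x14, x16}.


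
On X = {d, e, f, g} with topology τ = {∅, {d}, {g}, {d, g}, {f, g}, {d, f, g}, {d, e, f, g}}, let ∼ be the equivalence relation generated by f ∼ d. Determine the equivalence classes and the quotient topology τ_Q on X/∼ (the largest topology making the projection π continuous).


X/∼ = {[d=f], [e], [g]}; |τ_Q| = 4.

Equivalence classes: [d=f], [e], [g].
Quotient map π: X → X/∼ sends d ↦ [d=f], e ↦ [e], f ↦ [d=f], g ↦ [g].
For each subset V ⊆ X/∼, compute π^{-1}(V) ⊆ X and check whether π^{-1}(V) ∈ τ. V is open in τ_Q iff π^{-1}(V) ∈ τ.
  V = {}: π^{-1}(V) = ∅ ∈ τ ✓.
  V = {[d=f]}: π^{-1}(V) = {d, f} ∉ τ ✗.
  V = {[e]}: π^{-1}(V) = {e} ∉ τ ✗.
  V = {[d=f], [e]}: π^{-1}(V) = {d, e, f} ∉ τ ✗.
  V = {[g]}: π^{-1}(V) = {g} ∈ τ ✓.
  V = {[d=f], [g]}: π^{-1}(V) = {d, f, g} ∈ τ ✓.
  V = {[e], [g]}: π^{-1}(V) = {e, g} ∉ τ ✗.
  V = {[d=f], [e], [g]}: π^{-1}(V) = {d, e, f, g} ∈ τ ✓.
Open sets in the quotient: τ_Q = {{}, {[g]}, {[d=f], [g]}, {[d=f], [e], [g]}} (4 elements).


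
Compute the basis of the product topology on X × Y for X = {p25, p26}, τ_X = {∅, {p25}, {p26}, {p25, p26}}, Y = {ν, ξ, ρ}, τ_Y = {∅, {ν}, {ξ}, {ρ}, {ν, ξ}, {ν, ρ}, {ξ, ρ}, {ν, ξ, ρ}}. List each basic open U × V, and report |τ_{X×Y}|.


Basis B = {∅ × ∅, {p25} × {ν}, {p25} × {ξ}, {p25} × {ρ}, {p26} × {ν}, {p26} × {ξ}, {p26} × {ρ}, {p25} × {ν, ξ}, {p25} × {ν, ρ}, {p25, p26} × {ν}, {p25} × {ξ, ρ}, {p25, p26} × {ξ}, {p25, p26} × {ρ}, {p26} × {ν, ξ}, {p26} × {ν, ρ}, {p26} × {ξ, ρ}, {p25} × {ν, ξ, ρ}, {p26} × {ν, ξ, ρ}, {p25, p26} × {ν, ξ}, {p25, p26} × {ν, ρ}, {p25, p26} × {ξ, ρ}, {p25, p26} × {ν, ξ, ρ}}; |τ_{X×Y}| = 64.

Enumerate products U × V with U ∈ τ_X, V ∈ τ_Y (deduplicated):
  ∅ × ∅ = {} (∅)
  {p25} × {ν} = {(p25,ν)}
  {p25} × {ξ} = {(p25,ξ)}
  {p25} × {ρ} = {(p25,ρ)}
  {p26} × {ν} = {(p26,ν)}
  {p26} × {ξ} = {(p26,ξ)}
  {p26} × {ρ} = {(p26,ρ)}
  {p25} × {ν, ξ} = {(p25,ν), (p25,ξ)}
  {p25} × {ν, ρ} = {(p25,ν), (p25,ρ)}
  {p25, p26} × {ν} = {(p25,ν), (p26,ν)}
  {p25} × {ξ, ρ} = {(p25,ξ), (p25,ρ)}
  {p25, p26} × {ξ} = {(p25,ξ), (p26,ξ)}
  {p25, p26} × {ρ} = {(p25,ρ), (p26,ρ)}
  {p26} × {ν, ξ} = {(p26,ν), (p26,ξ)}
  {p26} × {ν, ρ} = {(p26,ν), (p26,ρ)}
  {p26} × {ξ, ρ} = {(p26,ξ), (p26,ρ)}
  {p25} × {ν, ξ, ρ} = {(p25,ν), (p25,ξ), (p25,ρ)}
  {p26} × {ν, ξ, ρ} = {(p26,ν), (p26,ξ), (p26,ρ)}
  {p25, p26} × {ν, ξ} = {(p25,ν), (p25,ξ), (p26,ν), (p26,ξ)}
  {p25, p26} × {ν, ρ} = {(p25,ν), (p25,ρ), (p26,ν), (p26,ρ)}
  {p25, p26} × {ξ, ρ} = {(p25,ξ), (p25,ρ), (p26,ξ), (p26,ρ)}
  {p25, p26} × {ν, ξ, ρ} = {(p25,ν), (p25,ξ), (p25,ρ), (p26,ν), (p26,ξ), (p26,ρ)}
These 22 distinct sets form the basis B.
Close under arbitrary unions to get τ_{X×Y}; counting gives |τ_{X×Y}| = 64.


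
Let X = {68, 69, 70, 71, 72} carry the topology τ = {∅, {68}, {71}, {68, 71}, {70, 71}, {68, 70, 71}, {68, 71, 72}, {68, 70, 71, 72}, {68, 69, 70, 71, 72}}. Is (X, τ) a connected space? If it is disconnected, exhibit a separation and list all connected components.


(X, τ) is connected.

Find clopen sets (U ∈ τ with X ∖ U ∈ τ):
  U = ∅, X ∖ U = {68, 69, 70, 71, 72} — both open, so U is clopen.
  U = {68, 69, 70, 71, 72}, X ∖ U = ∅ — both open, so U is clopen.
Only trivial clopens (∅ and X) exist, so (X, τ) is connected.
Compute connected components by grouping points that agree on all clopens:
  component: {68, 69, 70, 71, 72}


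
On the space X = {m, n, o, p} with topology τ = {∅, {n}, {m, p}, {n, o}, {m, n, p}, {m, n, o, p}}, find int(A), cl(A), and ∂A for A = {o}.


int(A) = ∅, cl(A) = {o}, ∂A = {o}.

Closed sets in (X, τ) are complements of opens:
  closed(X, τ) = {∅, {o}, {m, p}, {n, o}, {m, o, p}, {m, n, o, p}}.
int(A) = ⋃ {U ∈ τ : U ⊆ A}. Opens contained in A: ∅.
Taking the union of these: int(A) = ∅.
cl(A) = ⋂ {C closed : A ⊆ C}. Closed sets containing A: {o}, {n, o}, {m, o, p}, {m, n, o, p}.
Intersecting these: cl(A) = {o}.
∂A = cl(A) ∖ int(A) = {o} ∖ ∅ = {o}.


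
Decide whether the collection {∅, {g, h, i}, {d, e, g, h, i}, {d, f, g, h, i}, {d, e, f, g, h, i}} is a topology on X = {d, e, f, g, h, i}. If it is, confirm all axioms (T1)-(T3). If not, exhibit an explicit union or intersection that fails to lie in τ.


τ is NOT a topology on X.

Axiom (T1): ∅ ∈ τ? Yes; X ∈ τ? Yes.
Axiom (T2/T3): check pairwise unions and intersections of members of τ.
Counterexample for (T3): {d, e, g, h, i} ∩ {d, f, g, h, i} = {d, g, h, i} ∉ τ. Therefore τ is NOT a topology.


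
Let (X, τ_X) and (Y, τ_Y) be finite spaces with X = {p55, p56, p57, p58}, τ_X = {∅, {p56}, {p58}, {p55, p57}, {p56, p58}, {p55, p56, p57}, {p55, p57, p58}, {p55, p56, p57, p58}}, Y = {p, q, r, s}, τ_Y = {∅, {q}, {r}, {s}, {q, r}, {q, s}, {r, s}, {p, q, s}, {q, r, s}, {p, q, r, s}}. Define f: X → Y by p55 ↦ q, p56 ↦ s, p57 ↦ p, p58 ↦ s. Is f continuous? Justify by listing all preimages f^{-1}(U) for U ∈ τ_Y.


f is NOT continuous.

Compute f^{-1}(U) for each U ∈ τ_Y:
  U = ∅: f^{-1}(U) = ∅ ∈ τ_X ✓.
  U = {q}: f^{-1}(U) = {p55} ∉ τ_X ✗.
  U = {r}: f^{-1}(U) = ∅ ∈ τ_X ✓.
  U = {s}: f^{-1}(U) = {p56, p58} ∈ τ_X ✓.
  U = {q, r}: f^{-1}(U) = {p55} ∉ τ_X ✗.
  U = {q, s}: f^{-1}(U) = {p55, p56, p58} ∉ τ_X ✗.
  U = {r, s}: f^{-1}(U) = {p56, p58} ∈ τ_X ✓.
  U = {p, q, s}: f^{-1}(U) = {p55, p56, p57, p58} ∈ τ_X ✓.
  U = {q, r, s}: f^{-1}(U) = {p55, p56, p58} ∉ τ_X ✗.
  U = {p, q, r, s}: f^{-1}(U) = {p55, p56, p57, p58} ∈ τ_X ✓.
Found U = {q} with f^{-1}(U) = {p55} not in τ_X. Therefore f is NOT continuous.


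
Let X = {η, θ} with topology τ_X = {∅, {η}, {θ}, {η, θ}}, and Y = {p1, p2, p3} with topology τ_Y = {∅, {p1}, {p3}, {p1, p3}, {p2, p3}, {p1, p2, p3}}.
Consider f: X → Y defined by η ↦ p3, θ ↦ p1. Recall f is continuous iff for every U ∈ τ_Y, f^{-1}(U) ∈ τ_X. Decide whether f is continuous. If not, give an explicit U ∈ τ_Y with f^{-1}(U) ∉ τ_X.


f IS continuous.

Compute f^{-1}(U) for each U ∈ τ_Y:
  U = ∅: f^{-1}(U) = ∅ ∈ τ_X ✓.
  U = {p1}: f^{-1}(U) = {θ} ∈ τ_X ✓.
  U = {p3}: f^{-1}(U) = {η} ∈ τ_X ✓.
  U = {p1, p3}: f^{-1}(U) = {η, θ} ∈ τ_X ✓.
  U = {p2, p3}: f^{-1}(U) = {η} ∈ τ_X ✓.
  U = {p1, p2, p3}: f^{-1}(U) = {η, θ} ∈ τ_X ✓.
Every preimage lies in τ_X, so f IS continuous.


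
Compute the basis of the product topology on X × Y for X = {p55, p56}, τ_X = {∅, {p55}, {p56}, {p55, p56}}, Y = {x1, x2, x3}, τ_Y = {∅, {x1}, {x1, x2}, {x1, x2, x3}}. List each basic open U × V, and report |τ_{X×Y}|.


Basis B = {∅ × ∅, {p55} × {x1}, {p56} × {x1}, {p55} × {x1, x2}, {p55, p56} × {x1}, {p56} × {x1, x2}, {p55} × {x1, x2, x3}, {p56} × {x1, x2, x3}, {p55, p56} × {x1, x2}, {p55, p56} × {x1, x2, x3}}; |τ_{X×Y}| = 16.

Enumerate products U × V with U ∈ τ_X, V ∈ τ_Y (deduplicated):
  ∅ × ∅ = {} (∅)
  {p55} × {x1} = {(p55,x1)}
  {p56} × {x1} = {(p56,x1)}
  {p55} × {x1, x2} = {(p55,x1), (p55,x2)}
  {p55, p56} × {x1} = {(p55,x1), (p56,x1)}
  {p56} × {x1, x2} = {(p56,x1), (p56,x2)}
  {p55} × {x1, x2, x3} = {(p55,x1), (p55,x2), (p55,x3)}
  {p56} × {x1, x2, x3} = {(p56,x1), (p56,x2), (p56,x3)}
  {p55, p56} × {x1, x2} = {(p55,x1), (p55,x2), (p56,x1), (p56,x2)}
  {p55, p56} × {x1, x2, x3} = {(p55,x1), (p55,x2), (p55,x3), (p56,x1), (p56,x2), (p56,x3)}
These 10 distinct sets form the basis B.
Close under arbitrary unions to get τ_{X×Y}; counting gives |τ_{X×Y}| = 16.


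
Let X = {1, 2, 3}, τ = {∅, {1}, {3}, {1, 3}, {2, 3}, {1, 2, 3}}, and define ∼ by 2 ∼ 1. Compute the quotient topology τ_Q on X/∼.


X/∼ = {[1=2], [3]}; |τ_Q| = 3.

Equivalence classes: [1=2], [3].
Quotient map π: X → X/∼ sends 1 ↦ [1=2], 2 ↦ [1=2], 3 ↦ [3].
For each subset V ⊆ X/∼, compute π^{-1}(V) ⊆ X and check whether π^{-1}(V) ∈ τ. V is open in τ_Q iff π^{-1}(V) ∈ τ.
  V = {}: π^{-1}(V) = ∅ ∈ τ ✓.
  V = {[1=2]}: π^{-1}(V) = {1, 2} ∉ τ ✗.
  V = {[3]}: π^{-1}(V) = {3} ∈ τ ✓.
  V = {[1=2], [3]}: π^{-1}(V) = {1, 2, 3} ∈ τ ✓.
Open sets in the quotient: τ_Q = {{}, {[3]}, {[1=2], [3]}} (3 elements).


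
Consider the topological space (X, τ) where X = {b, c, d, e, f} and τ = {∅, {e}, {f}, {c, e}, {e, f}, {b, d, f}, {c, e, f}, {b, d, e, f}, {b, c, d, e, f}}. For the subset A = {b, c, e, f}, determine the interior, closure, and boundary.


int(A) = {c, e, f}, cl(A) = {b, c, d, e, f}, ∂A = {b, d}.

Closed sets in (X, τ) are complements of opens:
  closed(X, τ) = {∅, {c}, {b, d}, {c, e}, {b, c, d}, {b, d, f}, {b, c, d, e}, {b, c, d, f}, {b, c, d, e, f}}.
int(A) = ⋃ {U ∈ τ : U ⊆ A}. Opens contained in A: ∅, {e}, {f}, {c, e}, {e, f}, {c, e, f}.
Taking the union of these: int(A) = {c, e, f}.
cl(A) = ⋂ {C closed : A ⊆ C}. Closed sets containing A: {b, c, d, e, f}.
Intersecting these: cl(A) = {b, c, d, e, f}.
∂A = cl(A) ∖ int(A) = {b, c, d, e, f} ∖ {c, e, f} = {b, d}.


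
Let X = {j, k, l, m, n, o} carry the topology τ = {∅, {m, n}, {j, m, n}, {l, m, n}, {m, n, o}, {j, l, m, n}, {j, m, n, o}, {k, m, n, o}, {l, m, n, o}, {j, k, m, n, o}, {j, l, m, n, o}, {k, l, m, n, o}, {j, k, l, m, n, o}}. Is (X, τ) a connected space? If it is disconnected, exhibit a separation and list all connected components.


(X, τ) is connected.

Find clopen sets (U ∈ τ with X ∖ U ∈ τ):
  U = ∅, X ∖ U = {j, k, l, m, n, o} — both open, so U is clopen.
  U = {j, k, l, m, n, o}, X ∖ U = ∅ — both open, so U is clopen.
Only trivial clopens (∅ and X) exist, so (X, τ) is connected.
Compute connected components by grouping points that agree on all clopens:
  component: {j, k, l, m, n, o}


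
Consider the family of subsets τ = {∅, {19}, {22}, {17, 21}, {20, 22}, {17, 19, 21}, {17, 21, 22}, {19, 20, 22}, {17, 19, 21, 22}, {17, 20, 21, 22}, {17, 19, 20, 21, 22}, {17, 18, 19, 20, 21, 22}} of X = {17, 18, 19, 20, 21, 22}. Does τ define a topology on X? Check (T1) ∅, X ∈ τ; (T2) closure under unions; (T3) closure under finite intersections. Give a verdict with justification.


τ is NOT a topology on X.

Axiom (T1): ∅ ∈ τ? Yes; X ∈ τ? Yes.
Axiom (T2/T3): check pairwise unions and intersections of members of τ.
Counterexample for (T2): {19} ∪ {22} = {19, 22} ∉ τ. Therefore τ is NOT a topology.


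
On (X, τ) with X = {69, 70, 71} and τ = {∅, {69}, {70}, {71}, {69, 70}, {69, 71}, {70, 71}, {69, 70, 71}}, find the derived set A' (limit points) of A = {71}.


A' = ∅

For each x ∈ X, list the open sets U ∈ τ with x ∈ U, then check whether U ∩ (A ∖ {x}) ≠ ∅ for every such U.
  x = 69: open {69} ∋ x has {69} ∩ (A ∖ {69}) = ∅, so x is NOT a limit point.
  x = 70: open {70} ∋ x has {70} ∩ (A ∖ {70}) = ∅, so x is NOT a limit point.
  x = 71: open {71} ∋ x has {71} ∩ (A ∖ {71}) = ∅, so x is NOT a limit point.
Collecting: A' = ∅.


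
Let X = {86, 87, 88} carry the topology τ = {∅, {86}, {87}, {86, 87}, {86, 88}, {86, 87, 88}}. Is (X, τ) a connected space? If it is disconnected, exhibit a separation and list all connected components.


(X, τ) is disconnected; components = [{87}, {86, 88}].

Find clopen sets (U ∈ τ with X ∖ U ∈ τ):
  U = ∅, X ∖ U = {86, 87, 88} — both open, so U is clopen.
  U = {87}, X ∖ U = {86, 88} — both open, so U is clopen.
  U = {86, 88}, X ∖ U = {87} — both open, so U is clopen.
  U = {86, 87, 88}, X ∖ U = ∅ — both open, so U is clopen.
Nontrivial clopen(s) exist: e.g. {86, 88}. So (X, τ) is disconnected.
Compute connected components by grouping points that agree on all clopens:
  component: {87}
  component: {86, 88}


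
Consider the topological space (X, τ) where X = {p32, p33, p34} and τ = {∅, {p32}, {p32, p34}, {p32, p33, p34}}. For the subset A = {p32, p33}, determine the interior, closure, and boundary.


int(A) = {p32}, cl(A) = {p32, p33, p34}, ∂A = {p33, p34}.

Closed sets in (X, τ) are complements of opens:
  closed(X, τ) = {∅, {p33}, {p33, p34}, {p32, p33, p34}}.
int(A) = ⋃ {U ∈ τ : U ⊆ A}. Opens contained in A: ∅, {p32}.
Taking the union of these: int(A) = {p32}.
cl(A) = ⋂ {C closed : A ⊆ C}. Closed sets containing A: {p32, p33, p34}.
Intersecting these: cl(A) = {p32, p33, p34}.
∂A = cl(A) ∖ int(A) = {p32, p33, p34} ∖ {p32} = {p33, p34}.


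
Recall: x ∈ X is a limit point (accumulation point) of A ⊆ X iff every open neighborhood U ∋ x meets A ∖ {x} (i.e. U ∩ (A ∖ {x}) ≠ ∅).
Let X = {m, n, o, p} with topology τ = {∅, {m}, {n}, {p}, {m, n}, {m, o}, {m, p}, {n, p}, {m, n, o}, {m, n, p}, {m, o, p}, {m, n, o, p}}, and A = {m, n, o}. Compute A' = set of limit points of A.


A' = {o}

For each x ∈ X, list the open sets U ∈ τ with x ∈ U, then check whether U ∩ (A ∖ {x}) ≠ ∅ for every such U.
  x = m: open {m} ∋ x has {m} ∩ (A ∖ {m}) = ∅, so x is NOT a limit point.
  x = n: open {n} ∋ x has {n} ∩ (A ∖ {n}) = ∅, so x is NOT a limit point.
  x = o: opens ∋ x are {m, o}, {m, n, o}, {m, o, p}, {m, n, o, p}; each meets A ∖ {o}, so x IS a limit point.
  x = p: open {p} ∋ x has {p} ∩ (A ∖ {p}) = ∅, so x is NOT a limit point.
Collecting: A' = {o}.


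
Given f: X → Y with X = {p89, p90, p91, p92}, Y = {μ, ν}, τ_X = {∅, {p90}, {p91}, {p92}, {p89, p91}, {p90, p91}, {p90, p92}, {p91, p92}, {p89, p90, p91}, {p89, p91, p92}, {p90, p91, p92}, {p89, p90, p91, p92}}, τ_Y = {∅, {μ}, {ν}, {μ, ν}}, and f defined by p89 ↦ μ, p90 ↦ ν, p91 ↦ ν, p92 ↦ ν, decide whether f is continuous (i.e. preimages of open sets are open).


f is NOT continuous.

Compute f^{-1}(U) for each U ∈ τ_Y:
  U = ∅: f^{-1}(U) = ∅ ∈ τ_X ✓.
  U = {μ}: f^{-1}(U) = {p89} ∉ τ_X ✗.
  U = {ν}: f^{-1}(U) = {p90, p91, p92} ∈ τ_X ✓.
  U = {μ, ν}: f^{-1}(U) = {p89, p90, p91, p92} ∈ τ_X ✓.
Found U = {μ} with f^{-1}(U) = {p89} not in τ_X. Therefore f is NOT continuous.


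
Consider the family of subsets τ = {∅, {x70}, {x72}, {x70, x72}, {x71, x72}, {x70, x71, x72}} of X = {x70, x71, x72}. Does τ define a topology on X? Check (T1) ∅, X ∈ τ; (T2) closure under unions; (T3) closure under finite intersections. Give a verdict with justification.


τ IS a topology on X.

Axiom (T1): ∅ ∈ τ? Yes; X ∈ τ? Yes.
Axiom (T2/T3): check pairwise unions and intersections of members of τ.
All pairwise intersections and unions checked — each lies in τ. Therefore τ satisfies (T1), (T2), (T3): it IS a topology on X.


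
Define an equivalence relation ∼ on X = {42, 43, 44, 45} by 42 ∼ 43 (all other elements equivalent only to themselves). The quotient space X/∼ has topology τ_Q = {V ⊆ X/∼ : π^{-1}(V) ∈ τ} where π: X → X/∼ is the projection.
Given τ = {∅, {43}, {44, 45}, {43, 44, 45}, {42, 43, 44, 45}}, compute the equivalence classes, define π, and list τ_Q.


X/∼ = {[42=43], [44], [45]}; |τ_Q| = 3.

Equivalence classes: [42=43], [44], [45].
Quotient map π: X → X/∼ sends 42 ↦ [42=43], 43 ↦ [42=43], 44 ↦ [44], 45 ↦ [45].
For each subset V ⊆ X/∼, compute π^{-1}(V) ⊆ X and check whether π^{-1}(V) ∈ τ. V is open in τ_Q iff π^{-1}(V) ∈ τ.
  V = {}: π^{-1}(V) = ∅ ∈ τ ✓.
  V = {[42=43]}: π^{-1}(V) = {42, 43} ∉ τ ✗.
  V = {[44]}: π^{-1}(V) = {44} ∉ τ ✗.
  V = {[42=43], [44]}: π^{-1}(V) = {42, 43, 44} ∉ τ ✗.
  V = {[45]}: π^{-1}(V) = {45} ∉ τ ✗.
  V = {[42=43], [45]}: π^{-1}(V) = {42, 43, 45} ∉ τ ✗.
  V = {[44], [45]}: π^{-1}(V) = {44, 45} ∈ τ ✓.
  V = {[42=43], [44], [45]}: π^{-1}(V) = {42, 43, 44, 45} ∈ τ ✓.
Open sets in the quotient: τ_Q = {{}, {[44], [45]}, {[42=43], [44], [45]}} (3 elements).


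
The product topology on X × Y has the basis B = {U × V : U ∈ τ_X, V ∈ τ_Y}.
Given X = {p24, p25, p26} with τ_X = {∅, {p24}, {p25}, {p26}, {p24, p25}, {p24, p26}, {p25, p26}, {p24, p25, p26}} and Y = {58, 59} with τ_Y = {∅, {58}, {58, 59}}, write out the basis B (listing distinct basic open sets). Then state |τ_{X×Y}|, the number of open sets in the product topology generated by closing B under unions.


Basis B = {∅ × ∅, {p24} × {58}, {p25} × {58}, {p26} × {58}, {p24} × {58, 59}, {p24, p25} × {58}, {p24, p26} × {58}, {p25} × {58, 59}, {p25, p26} × {58}, {p26} × {58, 59}, {p24, p25, p26} × {58}, {p24, p25} × {58, 59}, {p24, p26} × {58, 59}, {p25, p26} × {58, 59}, {p24, p25, p26} × {58, 59}}; |τ_{X×Y}| = 27.

Enumerate products U × V with U ∈ τ_X, V ∈ τ_Y (deduplicated):
  ∅ × ∅ = {} (∅)
  {p24} × {58} = {(p24,58)}
  {p25} × {58} = {(p25,58)}
  {p26} × {58} = {(p26,58)}
  {p24} × {58, 59} = {(p24,58), (p24,59)}
  {p24, p25} × {58} = {(p24,58), (p25,58)}
  {p24, p26} × {58} = {(p24,58), (p26,58)}
  {p25} × {58, 59} = {(p25,58), (p25,59)}
  {p25, p26} × {58} = {(p25,58), (p26,58)}
  {p26} × {58, 59} = {(p26,58), (p26,59)}
  {p24, p25, p26} × {58} = {(p24,58), (p25,58), (p26,58)}
  {p24, p25} × {58, 59} = {(p24,58), (p24,59), (p25,58), (p25,59)}
  {p24, p26} × {58, 59} = {(p24,58), (p24,59), (p26,58), (p26,59)}
  {p25, p26} × {58, 59} = {(p25,58), (p25,59), (p26,58), (p26,59)}
  {p24, p25, p26} × {58, 59} = {(p24,58), (p24,59), (p25,58), (p25,59), (p26,58), (p26,59)}
These 15 distinct sets form the basis B.
Close under arbitrary unions to get τ_{X×Y}; counting gives |τ_{X×Y}| = 27.


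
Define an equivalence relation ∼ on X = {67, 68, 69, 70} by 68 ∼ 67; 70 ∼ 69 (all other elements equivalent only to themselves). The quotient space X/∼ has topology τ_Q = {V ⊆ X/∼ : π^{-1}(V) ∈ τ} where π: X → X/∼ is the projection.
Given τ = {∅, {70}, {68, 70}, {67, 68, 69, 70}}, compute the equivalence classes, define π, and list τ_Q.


X/∼ = {[67=68], [69=70]}; |τ_Q| = 2.

Equivalence classes: [67=68], [69=70].
Quotient map π: X → X/∼ sends 67 ↦ [67=68], 68 ↦ [67=68], 69 ↦ [69=70], 70 ↦ [69=70].
For each subset V ⊆ X/∼, compute π^{-1}(V) ⊆ X and check whether π^{-1}(V) ∈ τ. V is open in τ_Q iff π^{-1}(V) ∈ τ.
  V = {}: π^{-1}(V) = ∅ ∈ τ ✓.
  V = {[67=68]}: π^{-1}(V) = {67, 68} ∉ τ ✗.
  V = {[69=70]}: π^{-1}(V) = {69, 70} ∉ τ ✗.
  V = {[67=68], [69=70]}: π^{-1}(V) = {67, 68, 69, 70} ∈ τ ✓.
Open sets in the quotient: τ_Q = {{}, {[67=68], [69=70]}} (2 elements).


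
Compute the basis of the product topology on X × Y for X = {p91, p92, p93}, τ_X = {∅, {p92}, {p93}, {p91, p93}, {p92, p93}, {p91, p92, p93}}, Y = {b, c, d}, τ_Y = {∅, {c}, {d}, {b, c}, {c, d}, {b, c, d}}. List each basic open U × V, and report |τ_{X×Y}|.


Basis B = {∅ × ∅, {p92} × {c}, {p92} × {d}, {p93} × {c}, {p93} × {d}, {p91, p93} × {c}, {p91, p93} × {d}, {p92} × {b, c}, {p92} × {c, d}, {p92, p93} × {c}, {p92, p93} × {d}, {p93} × {b, c}, {p93} × {c, d}, {p91, p92, p93} × {c}, {p91, p92, p93} × {d}, {p92} × {b, c, d}, {p93} × {b, c, d}, {p91, p93} × {b, c}, {p91, p93} × {c, d}, {p92, p93} × {b, c}, {p92, p93} × {c, d}, {p91, p93} × {b, c, d}, {p91, p92, p93} × {b, c}, {p91, p92, p93} × {c, d}, {p92, p93} × {b, c, d}, {p91, p92, p93} × {b, c, d}}; |τ_{X×Y}| = 108.

Enumerate products U × V with U ∈ τ_X, V ∈ τ_Y (deduplicated):
  ∅ × ∅ = {} (∅)
  {p92} × {c} = {(p92,c)}
  {p92} × {d} = {(p92,d)}
  {p93} × {c} = {(p93,c)}
  {p93} × {d} = {(p93,d)}
  {p91, p93} × {c} = {(p91,c), (p93,c)}
  {p91, p93} × {d} = {(p91,d), (p93,d)}
  {p92} × {b, c} = {(p92,b), (p92,c)}
  {p92} × {c, d} = {(p92,c), (p92,d)}
  {p92, p93} × {c} = {(p92,c), (p93,c)}
  {p92, p93} × {d} = {(p92,d), (p93,d)}
  {p93} × {b, c} = {(p93,b), (p93,c)}
  {p93} × {c, d} = {(p93,c), (p93,d)}
  {p91, p92, p93} × {c} = {(p91,c), (p92,c), (p93,c)}
  {p91, p92, p93} × {d} = {(p91,d), (p92,d), (p93,d)}
  {p92} × {b, c, d} = {(p92,b), (p92,c), (p92,d)}
  {p93} × {b, c, d} = {(p93,b), (p93,c), (p93,d)}
  {p91, p93} × {b, c} = {(p91,b), (p91,c), (p93,b), (p93,c)}
  {p91, p93} × {c, d} = {(p91,c), (p91,d), (p93,c), (p93,d)}
  {p92, p93} × {b, c} = {(p92,b), (p92,c), (p93,b), (p93,c)}
  {p92, p93} × {c, d} = {(p92,c), (p92,d), (p93,c), (p93,d)}
  {p91, p93} × {b, c, d} = {(p91,b), (p91,c), (p91,d), (p93,b), (p93,c), (p93,d)}
  {p91, p92, p93} × {b, c} = {(p91,b), (p91,c), (p92,b), (p92,c), (p93,b), (p93,c)}
  {p91, p92, p93} × {c, d} = {(p91,c), (p91,d), (p92,c), (p92,d), (p93,c), (p93,d)}
  {p92, p93} × {b, c, d} = {(p92,b), (p92,c), (p92,d), (p93,b), (p93,c), (p93,d)}
  {p91, p92, p93} × {b, c, d} = {(p91,b), (p91,c), (p91,d), (p92,b), (p92,c), (p92,d), (p93,b), (p93,c), (p93,d)}
These 26 distinct sets form the basis B.
Close under arbitrary unions to get τ_{X×Y}; counting gives |τ_{X×Y}| = 108.


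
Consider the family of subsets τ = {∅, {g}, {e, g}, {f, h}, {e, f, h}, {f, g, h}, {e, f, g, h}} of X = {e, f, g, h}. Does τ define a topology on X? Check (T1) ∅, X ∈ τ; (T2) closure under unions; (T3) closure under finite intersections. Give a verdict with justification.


τ is NOT a topology on X.

Axiom (T1): ∅ ∈ τ? Yes; X ∈ τ? Yes.
Axiom (T2/T3): check pairwise unions and intersections of members of τ.
Counterexample for (T3): {e, g} ∩ {e, f, h} = {e} ∉ τ. Therefore τ is NOT a topology.


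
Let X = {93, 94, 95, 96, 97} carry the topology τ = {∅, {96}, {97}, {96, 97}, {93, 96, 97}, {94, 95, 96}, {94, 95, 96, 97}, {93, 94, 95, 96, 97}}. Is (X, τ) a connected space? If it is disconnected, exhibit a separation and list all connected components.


(X, τ) is connected.

Find clopen sets (U ∈ τ with X ∖ U ∈ τ):
  U = ∅, X ∖ U = {93, 94, 95, 96, 97} — both open, so U is clopen.
  U = {93, 94, 95, 96, 97}, X ∖ U = ∅ — both open, so U is clopen.
Only trivial clopens (∅ and X) exist, so (X, τ) is connected.
Compute connected components by grouping points that agree on all clopens:
  component: {93, 94, 95, 96, 97}


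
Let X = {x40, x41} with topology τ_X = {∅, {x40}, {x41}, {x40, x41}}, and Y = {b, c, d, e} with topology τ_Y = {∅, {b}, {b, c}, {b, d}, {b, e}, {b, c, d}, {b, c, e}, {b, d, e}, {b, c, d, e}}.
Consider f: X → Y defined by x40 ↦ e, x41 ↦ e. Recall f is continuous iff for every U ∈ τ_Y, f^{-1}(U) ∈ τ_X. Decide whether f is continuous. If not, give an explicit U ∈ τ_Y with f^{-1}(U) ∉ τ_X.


f IS continuous.

Compute f^{-1}(U) for each U ∈ τ_Y:
  U = ∅: f^{-1}(U) = ∅ ∈ τ_X ✓.
  U = {b}: f^{-1}(U) = ∅ ∈ τ_X ✓.
  U = {b, c}: f^{-1}(U) = ∅ ∈ τ_X ✓.
  U = {b, d}: f^{-1}(U) = ∅ ∈ τ_X ✓.
  U = {b, e}: f^{-1}(U) = {x40, x41} ∈ τ_X ✓.
  U = {b, c, d}: f^{-1}(U) = ∅ ∈ τ_X ✓.
  U = {b, c, e}: f^{-1}(U) = {x40, x41} ∈ τ_X ✓.
  U = {b, d, e}: f^{-1}(U) = {x40, x41} ∈ τ_X ✓.
  U = {b, c, d, e}: f^{-1}(U) = {x40, x41} ∈ τ_X ✓.
Every preimage lies in τ_X, so f IS continuous.


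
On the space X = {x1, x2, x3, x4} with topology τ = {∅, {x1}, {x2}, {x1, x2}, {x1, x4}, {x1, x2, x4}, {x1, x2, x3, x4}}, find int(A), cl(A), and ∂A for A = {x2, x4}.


int(A) = {x2}, cl(A) = {x2, x3, x4}, ∂A = {x3, x4}.

Closed sets in (X, τ) are complements of opens:
  closed(X, τ) = {∅, {x3}, {x2, x3}, {x3, x4}, {x1, x3, x4}, {x2, x3, x4}, {x1, x2, x3, x4}}.
int(A) = ⋃ {U ∈ τ : U ⊆ A}. Opens contained in A: ∅, {x2}.
Taking the union of these: int(A) = {x2}.
cl(A) = ⋂ {C closed : A ⊆ C}. Closed sets containing A: {x2, x3, x4}, {x1, x2, x3, x4}.
Intersecting these: cl(A) = {x2, x3, x4}.
∂A = cl(A) ∖ int(A) = {x2, x3, x4} ∖ {x2} = {x3, x4}.


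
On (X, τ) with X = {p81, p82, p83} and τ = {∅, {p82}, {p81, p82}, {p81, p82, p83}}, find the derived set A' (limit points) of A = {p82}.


A' = {p81, p83}

For each x ∈ X, list the open sets U ∈ τ with x ∈ U, then check whether U ∩ (A ∖ {x}) ≠ ∅ for every such U.
  x = p81: opens ∋ x are {p81, p82}, {p81, p82, p83}; each meets A ∖ {p81}, so x IS a limit point.
  x = p82: open {p82} ∋ x has {p82} ∩ (A ∖ {p82}) = ∅, so x is NOT a limit point.
  x = p83: opens ∋ x are {p81, p82, p83}; each meets A ∖ {p83}, so x IS a limit point.
Collecting: A' = {p81, p83}.


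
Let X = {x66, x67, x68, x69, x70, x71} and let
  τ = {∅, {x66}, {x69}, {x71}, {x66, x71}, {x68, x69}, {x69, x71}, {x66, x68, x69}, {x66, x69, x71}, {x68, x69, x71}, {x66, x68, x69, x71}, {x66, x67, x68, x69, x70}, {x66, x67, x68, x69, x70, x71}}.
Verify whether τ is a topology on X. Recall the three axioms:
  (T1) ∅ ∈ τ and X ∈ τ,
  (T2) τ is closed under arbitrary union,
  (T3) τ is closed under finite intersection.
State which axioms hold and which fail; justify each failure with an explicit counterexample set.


τ is NOT a topology on X.

Axiom (T1): ∅ ∈ τ? Yes; X ∈ τ? Yes.
Axiom (T2/T3): check pairwise unions and intersections of members of τ.
Counterexample for (T2): {x66} ∪ {x69} = {x66, x69} ∉ τ. Therefore τ is NOT a topology.


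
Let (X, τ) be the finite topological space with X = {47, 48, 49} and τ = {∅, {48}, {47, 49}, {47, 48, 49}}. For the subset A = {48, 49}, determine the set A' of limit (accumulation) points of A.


A' = {47}

For each x ∈ X, list the open sets U ∈ τ with x ∈ U, then check whether U ∩ (A ∖ {x}) ≠ ∅ for every such U.
  x = 47: opens ∋ x are {47, 49}, {47, 48, 49}; each meets A ∖ {47}, so x IS a limit point.
  x = 48: open {48} ∋ x has {48} ∩ (A ∖ {48}) = ∅, so x is NOT a limit point.
  x = 49: open {47, 49} ∋ x has {47, 49} ∩ (A ∖ {49}) = ∅, so x is NOT a limit point.
Collecting: A' = {47}.


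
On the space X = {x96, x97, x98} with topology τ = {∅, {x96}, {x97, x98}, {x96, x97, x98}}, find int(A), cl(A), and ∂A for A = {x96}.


int(A) = {x96}, cl(A) = {x96}, ∂A = ∅.

Closed sets in (X, τ) are complements of opens:
  closed(X, τ) = {∅, {x96}, {x97, x98}, {x96, x97, x98}}.
int(A) = ⋃ {U ∈ τ : U ⊆ A}. Opens contained in A: ∅, {x96}.
Taking the union of these: int(A) = {x96}.
cl(A) = ⋂ {C closed : A ⊆ C}. Closed sets containing A: {x96}, {x96, x97, x98}.
Intersecting these: cl(A) = {x96}.
∂A = cl(A) ∖ int(A) = {x96} ∖ {x96} = ∅.


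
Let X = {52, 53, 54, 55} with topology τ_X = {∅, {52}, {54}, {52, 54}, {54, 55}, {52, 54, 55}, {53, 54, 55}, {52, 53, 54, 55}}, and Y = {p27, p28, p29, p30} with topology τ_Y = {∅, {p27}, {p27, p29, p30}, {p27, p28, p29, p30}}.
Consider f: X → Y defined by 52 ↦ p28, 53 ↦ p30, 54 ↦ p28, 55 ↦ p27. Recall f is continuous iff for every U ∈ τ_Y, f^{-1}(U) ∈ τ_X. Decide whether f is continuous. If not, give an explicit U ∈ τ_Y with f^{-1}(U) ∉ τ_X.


f is NOT continuous.

Compute f^{-1}(U) for each U ∈ τ_Y:
  U = ∅: f^{-1}(U) = ∅ ∈ τ_X ✓.
  U = {p27}: f^{-1}(U) = {55} ∉ τ_X ✗.
  U = {p27, p29, p30}: f^{-1}(U) = {53, 55} ∉ τ_X ✗.
  U = {p27, p28, p29, p30}: f^{-1}(U) = {52, 53, 54, 55} ∈ τ_X ✓.
Found U = {p27} with f^{-1}(U) = {55} not in τ_X. Therefore f is NOT continuous.


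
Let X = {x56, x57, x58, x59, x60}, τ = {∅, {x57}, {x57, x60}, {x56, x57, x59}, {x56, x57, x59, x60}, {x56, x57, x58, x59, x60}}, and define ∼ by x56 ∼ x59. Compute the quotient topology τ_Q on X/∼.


X/∼ = {[x56=x59], [x57], [x58], [x60]}; |τ_Q| = 6.

Equivalence classes: [x56=x59], [x57], [x58], [x60].
Quotient map π: X → X/∼ sends x56 ↦ [x56=x59], x57 ↦ [x57], x58 ↦ [x58], x59 ↦ [x56=x59], x60 ↦ [x60].
For each subset V ⊆ X/∼, compute π^{-1}(V) ⊆ X and check whether π^{-1}(V) ∈ τ. V is open in τ_Q iff π^{-1}(V) ∈ τ.
  V = {}: π^{-1}(V) = ∅ ∈ τ ✓.
  V = {[x56=x59]}: π^{-1}(V) = {x56, x59} ∉ τ ✗.
  V = {[x57]}: π^{-1}(V) = {x57} ∈ τ ✓.
  V = {[x56=x59], [x57]}: π^{-1}(V) = {x56, x57, x59} ∈ τ ✓.
  V = {[x58]}: π^{-1}(V) = {x58} ∉ τ ✗.
  V = {[x56=x59], [x58]}: π^{-1}(V) = {x56, x58, x59} ∉ τ ✗.
  V = {[x57], [x58]}: π^{-1}(V) = {x57, x58} ∉ τ ✗.
  V = {[x56=x59], [x57], [x58]}: π^{-1}(V) = {x56, x57, x58, x59} ∉ τ ✗.
  V = {[x60]}: π^{-1}(V) = {x60} ∉ τ ✗.
  V = {[x56=x59], [x60]}: π^{-1}(V) = {x56, x59, x60} ∉ τ ✗.
  V = {[x57], [x60]}: π^{-1}(V) = {x57, x60} ∈ τ ✓.
  V = {[x56=x59], [x57], [x60]}: π^{-1}(V) = {x56, x57, x59, x60} ∈ τ ✓.
  V = {[x58], [x60]}: π^{-1}(V) = {x58, x60} ∉ τ ✗.
  V = {[x56=x59], [x58], [x60]}: π^{-1}(V) = {x56, x58, x59, x60} ∉ τ ✗.
  V = {[x57], [x58], [x60]}: π^{-1}(V) = {x57, x58, x60} ∉ τ ✗.
  V = {[x56=x59], [x57], [x58], [x60]}: π^{-1}(V) = {x56, x57, x58, x59, x60} ∈ τ ✓.
Open sets in the quotient: τ_Q = {{}, {[x57]}, {[x56=x59], [x57]}, {[x57], [x60]}, {[x56=x59], [x57], [x60]}, {[x56=x59], [x57], [x58], [x60]}} (6 elements).


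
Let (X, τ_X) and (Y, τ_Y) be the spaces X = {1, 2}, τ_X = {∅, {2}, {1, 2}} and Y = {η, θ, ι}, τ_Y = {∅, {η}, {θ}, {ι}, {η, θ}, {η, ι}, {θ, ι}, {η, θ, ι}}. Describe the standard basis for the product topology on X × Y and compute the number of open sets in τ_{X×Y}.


Basis B = {∅ × ∅, {2} × {η}, {2} × {θ}, {2} × {ι}, {1, 2} × {η}, {1, 2} × {θ}, {1, 2} × {ι}, {2} × {η, θ}, {2} × {η, ι}, {2} × {θ, ι}, {2} × {η, θ, ι}, {1, 2} × {η, θ}, {1, 2} × {η, ι}, {1, 2} × {θ, ι}, {1, 2} × {η, θ, ι}}; |τ_{X×Y}| = 27.

Enumerate products U × V with U ∈ τ_X, V ∈ τ_Y (deduplicated):
  ∅ × ∅ = {} (∅)
  {2} × {η} = {(2,η)}
  {2} × {θ} = {(2,θ)}
  {2} × {ι} = {(2,ι)}
  {1, 2} × {η} = {(1,η), (2,η)}
  {1, 2} × {θ} = {(1,θ), (2,θ)}
  {1, 2} × {ι} = {(1,ι), (2,ι)}
  {2} × {η, θ} = {(2,η), (2,θ)}
  {2} × {η, ι} = {(2,η), (2,ι)}
  {2} × {θ, ι} = {(2,θ), (2,ι)}
  {2} × {η, θ, ι} = {(2,η), (2,θ), (2,ι)}
  {1, 2} × {η, θ} = {(1,η), (1,θ), (2,η), (2,θ)}
  {1, 2} × {η, ι} = {(1,η), (1,ι), (2,η), (2,ι)}
  {1, 2} × {θ, ι} = {(1,θ), (1,ι), (2,θ), (2,ι)}
  {1, 2} × {η, θ, ι} = {(1,η), (1,θ), (1,ι), (2,η), (2,θ), (2,ι)}
These 15 distinct sets form the basis B.
Close under arbitrary unions to get τ_{X×Y}; counting gives |τ_{X×Y}| = 27.
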